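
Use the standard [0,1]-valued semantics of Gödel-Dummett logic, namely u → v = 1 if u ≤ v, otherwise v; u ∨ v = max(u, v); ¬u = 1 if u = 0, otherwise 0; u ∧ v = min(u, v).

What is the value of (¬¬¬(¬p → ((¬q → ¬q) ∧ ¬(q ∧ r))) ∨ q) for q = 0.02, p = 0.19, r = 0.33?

¬p: Gödel ¬ of 0.19 = 0 (operand ≠ 0)
¬q: Gödel ¬ of 0.02 = 0 (operand ≠ 0)
¬q: Gödel ¬ of 0.02 = 0 (operand ≠ 0)
(¬q → ¬q): 0 ≤ 0, so result = 1
(q ∧ r) = min(0.02, 0.33) = 0.02
¬(q ∧ r): Gödel ¬ of 0.02 = 0 (operand ≠ 0)
((¬q → ¬q) ∧ ¬(q ∧ r)) = min(1, 0) = 0
(¬p → ((¬q → ¬q) ∧ ¬(q ∧ r))): 0 ≤ 0, so result = 1
¬(¬p → ((¬q → ¬q) ∧ ¬(q ∧ r))): Gödel ¬ of 1 = 0 (operand ≠ 0)
¬¬(¬p → ((¬q → ¬q) ∧ ¬(q ∧ r))): Gödel ¬ of 0 = 1 (operand is 0)
¬¬¬(¬p → ((¬q → ¬q) ∧ ¬(q ∧ r))): Gödel ¬ of 1 = 0 (operand ≠ 0)
(¬¬¬(¬p → ((¬q → ¬q) ∧ ¬(q ∧ r))) ∨ q) = max(0, 0.02) = 0.02

0.02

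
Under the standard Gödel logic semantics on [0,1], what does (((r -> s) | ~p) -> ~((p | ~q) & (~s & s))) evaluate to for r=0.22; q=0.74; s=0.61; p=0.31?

(r -> s): 0.22 ≤ 0.61, so result = 1
~p: Gödel ¬ of 0.31 = 0 (operand ≠ 0)
((r -> s) | ~p) = max(1, 0) = 1
~q: Gödel ¬ of 0.74 = 0 (operand ≠ 0)
(p | ~q) = max(0.31, 0) = 0.31
~s: Gödel ¬ of 0.61 = 0 (operand ≠ 0)
(~s & s) = min(0, 0.61) = 0
((p | ~q) & (~s & s)) = min(0.31, 0) = 0
~((p | ~q) & (~s & s)): Gödel ¬ of 0 = 1 (operand is 0)
(((r -> s) | ~p) -> ~((p | ~q) & (~s & s))): 1 ≤ 1, so result = 1

1.00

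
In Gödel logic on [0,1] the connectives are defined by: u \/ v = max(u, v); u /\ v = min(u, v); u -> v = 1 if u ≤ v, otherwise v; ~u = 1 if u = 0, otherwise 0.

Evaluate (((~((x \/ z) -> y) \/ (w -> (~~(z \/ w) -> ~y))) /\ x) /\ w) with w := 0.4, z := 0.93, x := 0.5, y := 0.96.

(x \/ z) = max(0.5, 0.93) = 0.93
((x \/ z) -> y): 0.93 ≤ 0.96, so result = 1
~((x \/ z) -> y): Gödel ¬ of 1 = 0 (operand ≠ 0)
(z \/ w) = max(0.93, 0.4) = 0.93
~(z \/ w): Gödel ¬ of 0.93 = 0 (operand ≠ 0)
~~(z \/ w): Gödel ¬ of 0 = 1 (operand is 0)
~y: Gödel ¬ of 0.96 = 0 (operand ≠ 0)
(~~(z \/ w) -> ~y): 1 > 0, so result = 0
(w -> (~~(z \/ w) -> ~y)): 0.4 > 0, so result = 0
(~((x \/ z) -> y) \/ (w -> (~~(z \/ w) -> ~y))) = max(0, 0) = 0
((~((x \/ z) -> y) \/ (w -> (~~(z \/ w) -> ~y))) /\ x) = min(0, 0.5) = 0
(((~((x \/ z) -> y) \/ (w -> (~~(z \/ w) -> ~y))) /\ x) /\ w) = min(0, 0.4) = 0

0.00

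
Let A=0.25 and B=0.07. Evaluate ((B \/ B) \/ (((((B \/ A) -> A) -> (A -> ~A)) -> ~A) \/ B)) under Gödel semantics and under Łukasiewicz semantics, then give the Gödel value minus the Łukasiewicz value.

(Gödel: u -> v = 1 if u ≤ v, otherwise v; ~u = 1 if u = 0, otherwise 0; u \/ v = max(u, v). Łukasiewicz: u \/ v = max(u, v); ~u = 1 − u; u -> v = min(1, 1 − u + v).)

0.25

Gödel evaluation:
  (B \/ B) = max(0.07, 0.07) = 0.07
  (B \/ A) = max(0.07, 0.25) = 0.25
  ((B \/ A) -> A): 0.25 ≤ 0.25, so result = 1
  ~A: Gödel ¬ of 0.25 = 0 (operand ≠ 0)
  (A -> ~A): 0.25 > 0, so result = 0
  (((B \/ A) -> A) -> (A -> ~A)): 1 > 0, so result = 0
  ~A: Gödel ¬ of 0.25 = 0 (operand ≠ 0)
  ((((B \/ A) -> A) -> (A -> ~A)) -> ~A): 0 ≤ 0, so result = 1
  (((((B \/ A) -> A) -> (A -> ~A)) -> ~A) \/ B) = max(1, 0.07) = 1
  ((B \/ B) \/ (((((B \/ A) -> A) -> (A -> ~A)) -> ~A) \/ B)) = max(0.07, 1) = 1
  Gödel value = 1
Łukasiewicz evaluation:
  (B \/ B) = max(0.07, 0.07) = 0.07
  (B \/ A) = max(0.07, 0.25) = 0.25
  ((B \/ A) -> A): min(1, 1 − 0.25 + 0.25) = 1
  ~A: Łukasiewicz ¬ gives 1 − 0.25 = 0.75
  (A -> ~A): min(1, 1 − 0.25 + 0.75) = 1
  (((B \/ A) -> A) -> (A -> ~A)): min(1, 1 − 1 + 1) = 1
  ~A: Łukasiewicz ¬ gives 1 − 0.25 = 0.75
  ((((B \/ A) -> A) -> (A -> ~A)) -> ~A): min(1, 1 − 1 + 0.75) = 0.75
  (((((B \/ A) -> A) -> (A -> ~A)) -> ~A) \/ B) = max(0.75, 0.07) = 0.75
  ((B \/ B) \/ (((((B \/ A) -> A) -> (A -> ~A)) -> ~A) \/ B)) = max(0.07, 0.75) = 0.75
  Łukasiewicz value = 0.75
Difference: 1 − 0.75 = 0.25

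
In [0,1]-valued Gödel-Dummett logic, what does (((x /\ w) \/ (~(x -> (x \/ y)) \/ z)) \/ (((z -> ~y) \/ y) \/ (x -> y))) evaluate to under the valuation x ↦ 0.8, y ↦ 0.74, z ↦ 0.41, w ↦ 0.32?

0.74

(x /\ w) = min(0.8, 0.32) = 0.32
(x \/ y) = max(0.8, 0.74) = 0.8
(x -> (x \/ y)): 0.8 ≤ 0.8, so result = 1
~(x -> (x \/ y)): Gödel ¬ of 1 = 0 (operand ≠ 0)
(~(x -> (x \/ y)) \/ z) = max(0, 0.41) = 0.41
((x /\ w) \/ (~(x -> (x \/ y)) \/ z)) = max(0.32, 0.41) = 0.41
~y: Gödel ¬ of 0.74 = 0 (operand ≠ 0)
(z -> ~y): 0.41 > 0, so result = 0
((z -> ~y) \/ y) = max(0, 0.74) = 0.74
(x -> y): 0.8 > 0.74, so result = 0.74
(((z -> ~y) \/ y) \/ (x -> y)) = max(0.74, 0.74) = 0.74
(((x /\ w) \/ (~(x -> (x \/ y)) \/ z)) \/ (((z -> ~y) \/ y) \/ (x -> y))) = max(0.41, 0.74) = 0.74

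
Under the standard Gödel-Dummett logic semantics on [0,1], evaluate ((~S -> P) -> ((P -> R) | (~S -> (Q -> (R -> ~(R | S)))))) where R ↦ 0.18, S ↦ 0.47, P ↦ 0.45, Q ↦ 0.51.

~S: Gödel ¬ of 0.47 = 0 (operand ≠ 0)
(~S -> P): 0 ≤ 0.45, so result = 1
(P -> R): 0.45 > 0.18, so result = 0.18
~S: Gödel ¬ of 0.47 = 0 (operand ≠ 0)
(R | S) = max(0.18, 0.47) = 0.47
~(R | S): Gödel ¬ of 0.47 = 0 (operand ≠ 0)
(R -> ~(R | S)): 0.18 > 0, so result = 0
(Q -> (R -> ~(R | S))): 0.51 > 0, so result = 0
(~S -> (Q -> (R -> ~(R | S)))): 0 ≤ 0, so result = 1
((P -> R) | (~S -> (Q -> (R -> ~(R | S))))) = max(0.18, 1) = 1
((~S -> P) -> ((P -> R) | (~S -> (Q -> (R -> ~(R | S)))))): 1 ≤ 1, so result = 1

1.00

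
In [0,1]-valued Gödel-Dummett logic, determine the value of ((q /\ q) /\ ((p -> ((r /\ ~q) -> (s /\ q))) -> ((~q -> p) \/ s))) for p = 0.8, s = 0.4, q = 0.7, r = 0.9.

0.70

(q /\ q) = min(0.7, 0.7) = 0.7
~q: Gödel ¬ of 0.7 = 0 (operand ≠ 0)
(r /\ ~q) = min(0.9, 0) = 0
(s /\ q) = min(0.4, 0.7) = 0.4
((r /\ ~q) -> (s /\ q)): 0 ≤ 0.4, so result = 1
(p -> ((r /\ ~q) -> (s /\ q))): 0.8 ≤ 1, so result = 1
~q: Gödel ¬ of 0.7 = 0 (operand ≠ 0)
(~q -> p): 0 ≤ 0.8, so result = 1
((~q -> p) \/ s) = max(1, 0.4) = 1
((p -> ((r /\ ~q) -> (s /\ q))) -> ((~q -> p) \/ s)): 1 ≤ 1, so result = 1
((q /\ q) /\ ((p -> ((r /\ ~q) -> (s /\ q))) -> ((~q -> p) \/ s))) = min(0.7, 1) = 0.7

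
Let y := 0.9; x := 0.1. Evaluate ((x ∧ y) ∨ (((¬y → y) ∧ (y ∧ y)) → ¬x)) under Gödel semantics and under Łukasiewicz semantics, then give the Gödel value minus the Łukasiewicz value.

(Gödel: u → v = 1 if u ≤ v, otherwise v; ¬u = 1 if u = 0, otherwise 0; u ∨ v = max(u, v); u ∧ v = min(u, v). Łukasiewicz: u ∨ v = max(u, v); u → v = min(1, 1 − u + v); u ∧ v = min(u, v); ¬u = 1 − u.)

-0.90

Gödel evaluation:
  (x ∧ y) = min(0.1, 0.9) = 0.1
  ¬y: Gödel ¬ of 0.9 = 0 (operand ≠ 0)
  (¬y → y): 0 ≤ 0.9, so result = 1
  (y ∧ y) = min(0.9, 0.9) = 0.9
  ((¬y → y) ∧ (y ∧ y)) = min(1, 0.9) = 0.9
  ¬x: Gödel ¬ of 0.1 = 0 (operand ≠ 0)
  (((¬y → y) ∧ (y ∧ y)) → ¬x): 0.9 > 0, so result = 0
  ((x ∧ y) ∨ (((¬y → y) ∧ (y ∧ y)) → ¬x)) = max(0.1, 0) = 0.1
  Gödel value = 0.1
Łukasiewicz evaluation:
  (x ∧ y) = min(0.1, 0.9) = 0.1
  ¬y: Łukasiewicz ¬ gives 1 − 0.9 = 0.1
  (¬y → y): min(1, 1 − 0.1 + 0.9) = 1
  (y ∧ y) = min(0.9, 0.9) = 0.9
  ((¬y → y) ∧ (y ∧ y)) = min(1, 0.9) = 0.9
  ¬x: Łukasiewicz ¬ gives 1 − 0.1 = 0.9
  (((¬y → y) ∧ (y ∧ y)) → ¬x): min(1, 1 − 0.9 + 0.9) = 1
  ((x ∧ y) ∨ (((¬y → y) ∧ (y ∧ y)) → ¬x)) = max(0.1, 1) = 1
  Łukasiewicz value = 1
Difference: 0.1 − 1 = -0.90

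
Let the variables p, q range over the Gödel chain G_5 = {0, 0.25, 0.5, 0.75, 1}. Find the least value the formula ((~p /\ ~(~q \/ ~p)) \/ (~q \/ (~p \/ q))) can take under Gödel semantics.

The minimum is attained at p = 0.25, q = 0.25:
  ~p: Gödel ¬ of 0.25 = 0 (operand ≠ 0)
  ~q: Gödel ¬ of 0.25 = 0 (operand ≠ 0)
  ~p: Gödel ¬ of 0.25 = 0 (operand ≠ 0)
  (~q \/ ~p) = max(0, 0) = 0
  ~(~q \/ ~p): Gödel ¬ of 0 = 1 (operand is 0)
  (~p /\ ~(~q \/ ~p)) = min(0, 1) = 0
  ~q: Gödel ¬ of 0.25 = 0 (operand ≠ 0)
  ~p: Gödel ¬ of 0.25 = 0 (operand ≠ 0)
  (~p \/ q) = max(0, 0.25) = 0.25
  (~q \/ (~p \/ q)) = max(0, 0.25) = 0.25
  ((~p /\ ~(~q \/ ~p)) \/ (~q \/ (~p \/ q))) = max(0, 0.25) = 0.25
Checking all 25 assignments confirms none give a value below 0.25.

0.25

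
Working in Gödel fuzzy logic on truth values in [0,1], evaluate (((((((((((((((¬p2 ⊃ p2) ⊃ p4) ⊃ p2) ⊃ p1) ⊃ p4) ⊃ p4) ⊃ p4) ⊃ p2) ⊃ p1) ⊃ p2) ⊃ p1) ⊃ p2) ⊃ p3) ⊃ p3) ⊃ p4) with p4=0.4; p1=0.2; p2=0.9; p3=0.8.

¬p2: Gödel ¬ of 0.9 = 0 (operand ≠ 0)
(¬p2 ⊃ p2): 0 ≤ 0.9, so result = 1
((¬p2 ⊃ p2) ⊃ p4): 1 > 0.4, so result = 0.4
(((¬p2 ⊃ p2) ⊃ p4) ⊃ p2): 0.4 ≤ 0.9, so result = 1
((((¬p2 ⊃ p2) ⊃ p4) ⊃ p2) ⊃ p1): 1 > 0.2, so result = 0.2
(((((¬p2 ⊃ p2) ⊃ p4) ⊃ p2) ⊃ p1) ⊃ p4): 0.2 ≤ 0.4, so result = 1
((((((¬p2 ⊃ p2) ⊃ p4) ⊃ p2) ⊃ p1) ⊃ p4) ⊃ p4): 1 > 0.4, so result = 0.4
(((((((¬p2 ⊃ p2) ⊃ p4) ⊃ p2) ⊃ p1) ⊃ p4) ⊃ p4) ⊃ p4): 0.4 ≤ 0.4, so result = 1
((((((((¬p2 ⊃ p2) ⊃ p4) ⊃ p2) ⊃ p1) ⊃ p4) ⊃ p4) ⊃ p4) ⊃ p2): 1 > 0.9, so result = 0.9
(((((((((¬p2 ⊃ p2) ⊃ p4) ⊃ p2) ⊃ p1) ⊃ p4) ⊃ p4) ⊃ p4) ⊃ p2) ⊃ p1): 0.9 > 0.2, so result = 0.2
((((((((((¬p2 ⊃ p2) ⊃ p4) ⊃ p2) ⊃ p1) ⊃ p4) ⊃ p4) ⊃ p4) ⊃ p2) ⊃ p1) ⊃ p2): 0.2 ≤ 0.9, so result = 1
(((((((((((¬p2 ⊃ p2) ⊃ p4) ⊃ p2) ⊃ p1) ⊃ p4) ⊃ p4) ⊃ p4) ⊃ p2) ⊃ p1) ⊃ p2) ⊃ p1): 1 > 0.2, so result = 0.2
((((((((((((¬p2 ⊃ p2) ⊃ p4) ⊃ p2) ⊃ p1) ⊃ p4) ⊃ p4) ⊃ p4) ⊃ p2) ⊃ p1) ⊃ p2) ⊃ p1) ⊃ p2): 0.2 ≤ 0.9, so result = 1
(((((((((((((¬p2 ⊃ p2) ⊃ p4) ⊃ p2) ⊃ p1) ⊃ p4) ⊃ p4) ⊃ p4) ⊃ p2) ⊃ p1) ⊃ p2) ⊃ p1) ⊃ p2) ⊃ p3): 1 > 0.8, so result = 0.8
((((((((((((((¬p2 ⊃ p2) ⊃ p4) ⊃ p2) ⊃ p1) ⊃ p4) ⊃ p4) ⊃ p4) ⊃ p2) ⊃ p1) ⊃ p2) ⊃ p1) ⊃ p2) ⊃ p3) ⊃ p3): 0.8 ≤ 0.8, so result = 1
(((((((((((((((¬p2 ⊃ p2) ⊃ p4) ⊃ p2) ⊃ p1) ⊃ p4) ⊃ p4) ⊃ p4) ⊃ p2) ⊃ p1) ⊃ p2) ⊃ p1) ⊃ p2) ⊃ p3) ⊃ p3) ⊃ p4): 1 > 0.4, so result = 0.4

0.40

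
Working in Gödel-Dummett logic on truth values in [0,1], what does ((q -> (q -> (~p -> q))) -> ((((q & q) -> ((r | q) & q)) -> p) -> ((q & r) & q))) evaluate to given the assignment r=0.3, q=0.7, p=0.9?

~p: Gödel ¬ of 0.9 = 0 (operand ≠ 0)
(~p -> q): 0 ≤ 0.7, so result = 1
(q -> (~p -> q)): 0.7 ≤ 1, so result = 1
(q -> (q -> (~p -> q))): 0.7 ≤ 1, so result = 1
(q & q) = min(0.7, 0.7) = 0.7
(r | q) = max(0.3, 0.7) = 0.7
((r | q) & q) = min(0.7, 0.7) = 0.7
((q & q) -> ((r | q) & q)): 0.7 ≤ 0.7, so result = 1
(((q & q) -> ((r | q) & q)) -> p): 1 > 0.9, so result = 0.9
(q & r) = min(0.7, 0.3) = 0.3
((q & r) & q) = min(0.3, 0.7) = 0.3
((((q & q) -> ((r | q) & q)) -> p) -> ((q & r) & q)): 0.9 > 0.3, so result = 0.3
((q -> (q -> (~p -> q))) -> ((((q & q) -> ((r | q) & q)) -> p) -> ((q & r) & q))): 1 > 0.3, so result = 0.3

0.30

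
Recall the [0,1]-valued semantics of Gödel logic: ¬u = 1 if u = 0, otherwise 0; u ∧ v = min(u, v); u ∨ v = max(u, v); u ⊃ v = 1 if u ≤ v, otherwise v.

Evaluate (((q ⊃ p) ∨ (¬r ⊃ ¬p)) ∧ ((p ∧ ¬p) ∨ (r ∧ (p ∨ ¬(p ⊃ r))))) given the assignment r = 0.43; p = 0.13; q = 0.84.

(q ⊃ p): 0.84 > 0.13, so result = 0.13
¬r: Gödel ¬ of 0.43 = 0 (operand ≠ 0)
¬p: Gödel ¬ of 0.13 = 0 (operand ≠ 0)
(¬r ⊃ ¬p): 0 ≤ 0, so result = 1
((q ⊃ p) ∨ (¬r ⊃ ¬p)) = max(0.13, 1) = 1
¬p: Gödel ¬ of 0.13 = 0 (operand ≠ 0)
(p ∧ ¬p) = min(0.13, 0) = 0
(p ⊃ r): 0.13 ≤ 0.43, so result = 1
¬(p ⊃ r): Gödel ¬ of 1 = 0 (operand ≠ 0)
(p ∨ ¬(p ⊃ r)) = max(0.13, 0) = 0.13
(r ∧ (p ∨ ¬(p ⊃ r))) = min(0.43, 0.13) = 0.13
((p ∧ ¬p) ∨ (r ∧ (p ∨ ¬(p ⊃ r)))) = max(0, 0.13) = 0.13
(((q ⊃ p) ∨ (¬r ⊃ ¬p)) ∧ ((p ∧ ¬p) ∨ (r ∧ (p ∨ ¬(p ⊃ r))))) = min(1, 0.13) = 0.13

0.13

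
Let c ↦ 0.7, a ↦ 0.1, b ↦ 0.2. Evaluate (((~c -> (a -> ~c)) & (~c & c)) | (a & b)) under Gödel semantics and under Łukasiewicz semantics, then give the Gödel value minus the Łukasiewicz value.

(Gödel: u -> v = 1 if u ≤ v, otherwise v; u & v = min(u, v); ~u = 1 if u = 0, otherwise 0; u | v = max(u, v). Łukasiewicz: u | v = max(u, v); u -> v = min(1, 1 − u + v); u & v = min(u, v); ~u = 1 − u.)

Gödel evaluation:
  ~c: Gödel ¬ of 0.7 = 0 (operand ≠ 0)
  ~c: Gödel ¬ of 0.7 = 0 (operand ≠ 0)
  (a -> ~c): 0.1 > 0, so result = 0
  (~c -> (a -> ~c)): 0 ≤ 0, so result = 1
  ~c: Gödel ¬ of 0.7 = 0 (operand ≠ 0)
  (~c & c) = min(0, 0.7) = 0
  ((~c -> (a -> ~c)) & (~c & c)) = min(1, 0) = 0
  (a & b) = min(0.1, 0.2) = 0.1
  (((~c -> (a -> ~c)) & (~c & c)) | (a & b)) = max(0, 0.1) = 0.1
  Gödel value = 0.1
Łukasiewicz evaluation:
  ~c: Łukasiewicz ¬ gives 1 − 0.7 = 0.3
  ~c: Łukasiewicz ¬ gives 1 − 0.7 = 0.3
  (a -> ~c): min(1, 1 − 0.1 + 0.3) = 1
  (~c -> (a -> ~c)): min(1, 1 − 0.3 + 1) = 1
  ~c: Łukasiewicz ¬ gives 1 − 0.7 = 0.3
  (~c & c) = min(0.3, 0.7) = 0.3
  ((~c -> (a -> ~c)) & (~c & c)) = min(1, 0.3) = 0.3
  (a & b) = min(0.1, 0.2) = 0.1
  (((~c -> (a -> ~c)) & (~c & c)) | (a & b)) = max(0.3, 0.1) = 0.3
  Łukasiewicz value = 0.3
Difference: 0.1 − 0.3 = -0.20

-0.20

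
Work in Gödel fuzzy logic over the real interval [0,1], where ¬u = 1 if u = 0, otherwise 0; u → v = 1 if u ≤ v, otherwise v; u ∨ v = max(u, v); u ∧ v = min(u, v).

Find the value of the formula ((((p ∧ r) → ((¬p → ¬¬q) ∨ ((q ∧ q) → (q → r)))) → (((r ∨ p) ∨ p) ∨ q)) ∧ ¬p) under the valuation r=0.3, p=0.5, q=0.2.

0.00

(p ∧ r) = min(0.5, 0.3) = 0.3
¬p: Gödel ¬ of 0.5 = 0 (operand ≠ 0)
¬q: Gödel ¬ of 0.2 = 0 (operand ≠ 0)
¬¬q: Gödel ¬ of 0 = 1 (operand is 0)
(¬p → ¬¬q): 0 ≤ 1, so result = 1
(q ∧ q) = min(0.2, 0.2) = 0.2
(q → r): 0.2 ≤ 0.3, so result = 1
((q ∧ q) → (q → r)): 0.2 ≤ 1, so result = 1
((¬p → ¬¬q) ∨ ((q ∧ q) → (q → r))) = max(1, 1) = 1
((p ∧ r) → ((¬p → ¬¬q) ∨ ((q ∧ q) → (q → r)))): 0.3 ≤ 1, so result = 1
(r ∨ p) = max(0.3, 0.5) = 0.5
((r ∨ p) ∨ p) = max(0.5, 0.5) = 0.5
(((r ∨ p) ∨ p) ∨ q) = max(0.5, 0.2) = 0.5
(((p ∧ r) → ((¬p → ¬¬q) ∨ ((q ∧ q) → (q → r)))) → (((r ∨ p) ∨ p) ∨ q)): 1 > 0.5, so result = 0.5
¬p: Gödel ¬ of 0.5 = 0 (operand ≠ 0)
((((p ∧ r) → ((¬p → ¬¬q) ∨ ((q ∧ q) → (q → r)))) → (((r ∨ p) ∨ p) ∨ q)) ∧ ¬p) = min(0.5, 0) = 0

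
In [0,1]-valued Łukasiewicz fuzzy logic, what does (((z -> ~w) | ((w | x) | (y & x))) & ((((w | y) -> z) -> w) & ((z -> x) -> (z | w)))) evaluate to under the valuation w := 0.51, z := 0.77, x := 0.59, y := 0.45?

0.51

~w: Łukasiewicz ¬ gives 1 − 0.51 = 0.49
(z -> ~w): min(1, 1 − 0.77 + 0.49) = 0.72
(w | x) = max(0.51, 0.59) = 0.59
(y & x) = min(0.45, 0.59) = 0.45
((w | x) | (y & x)) = max(0.59, 0.45) = 0.59
((z -> ~w) | ((w | x) | (y & x))) = max(0.72, 0.59) = 0.72
(w | y) = max(0.51, 0.45) = 0.51
((w | y) -> z): min(1, 1 − 0.51 + 0.77) = 1
(((w | y) -> z) -> w): min(1, 1 − 1 + 0.51) = 0.51
(z -> x): min(1, 1 − 0.77 + 0.59) = 0.82
(z | w) = max(0.77, 0.51) = 0.77
((z -> x) -> (z | w)): min(1, 1 − 0.82 + 0.77) = 0.95
((((w | y) -> z) -> w) & ((z -> x) -> (z | w))) = min(0.51, 0.95) = 0.51
(((z -> ~w) | ((w | x) | (y & x))) & ((((w | y) -> z) -> w) & ((z -> x) -> (z | w)))) = min(0.72, 0.51) = 0.51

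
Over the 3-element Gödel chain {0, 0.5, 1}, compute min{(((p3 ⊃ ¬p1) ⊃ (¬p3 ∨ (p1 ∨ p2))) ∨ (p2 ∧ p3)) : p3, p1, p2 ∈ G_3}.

0.00

The minimum is attained at p3 = 0.5, p1 = 0, p2 = 0:
  ¬p1: Gödel ¬ of 0 = 1 (operand is 0)
  (p3 ⊃ ¬p1): 0.5 ≤ 1, so result = 1
  ¬p3: Gödel ¬ of 0.5 = 0 (operand ≠ 0)
  (p1 ∨ p2) = max(0, 0) = 0
  (¬p3 ∨ (p1 ∨ p2)) = max(0, 0) = 0
  ((p3 ⊃ ¬p1) ⊃ (¬p3 ∨ (p1 ∨ p2))): 1 > 0, so result = 0
  (p2 ∧ p3) = min(0, 0.5) = 0
  (((p3 ⊃ ¬p1) ⊃ (¬p3 ∨ (p1 ∨ p2))) ∨ (p2 ∧ p3)) = max(0, 0) = 0
Checking all 27 assignments confirms none give a value below 0.00.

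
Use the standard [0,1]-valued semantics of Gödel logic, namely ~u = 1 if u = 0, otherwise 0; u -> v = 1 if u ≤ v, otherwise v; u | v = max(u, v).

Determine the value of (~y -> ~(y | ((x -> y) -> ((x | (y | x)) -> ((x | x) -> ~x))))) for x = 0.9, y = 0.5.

1.00

~y: Gödel ¬ of 0.5 = 0 (operand ≠ 0)
(x -> y): 0.9 > 0.5, so result = 0.5
(y | x) = max(0.5, 0.9) = 0.9
(x | (y | x)) = max(0.9, 0.9) = 0.9
(x | x) = max(0.9, 0.9) = 0.9
~x: Gödel ¬ of 0.9 = 0 (operand ≠ 0)
((x | x) -> ~x): 0.9 > 0, so result = 0
((x | (y | x)) -> ((x | x) -> ~x)): 0.9 > 0, so result = 0
((x -> y) -> ((x | (y | x)) -> ((x | x) -> ~x))): 0.5 > 0, so result = 0
(y | ((x -> y) -> ((x | (y | x)) -> ((x | x) -> ~x)))) = max(0.5, 0) = 0.5
~(y | ((x -> y) -> ((x | (y | x)) -> ((x | x) -> ~x)))): Gödel ¬ of 0.5 = 0 (operand ≠ 0)
(~y -> ~(y | ((x -> y) -> ((x | (y | x)) -> ((x | x) -> ~x))))): 0 ≤ 0, so result = 1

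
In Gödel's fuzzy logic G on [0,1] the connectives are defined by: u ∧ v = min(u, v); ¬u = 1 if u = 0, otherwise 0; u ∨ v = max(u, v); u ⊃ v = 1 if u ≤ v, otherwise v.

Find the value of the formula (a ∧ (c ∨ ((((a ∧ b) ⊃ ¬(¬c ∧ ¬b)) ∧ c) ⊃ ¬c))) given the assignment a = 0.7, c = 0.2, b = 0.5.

(a ∧ b) = min(0.7, 0.5) = 0.5
¬c: Gödel ¬ of 0.2 = 0 (operand ≠ 0)
¬b: Gödel ¬ of 0.5 = 0 (operand ≠ 0)
(¬c ∧ ¬b) = min(0, 0) = 0
¬(¬c ∧ ¬b): Gödel ¬ of 0 = 1 (operand is 0)
((a ∧ b) ⊃ ¬(¬c ∧ ¬b)): 0.5 ≤ 1, so result = 1
(((a ∧ b) ⊃ ¬(¬c ∧ ¬b)) ∧ c) = min(1, 0.2) = 0.2
¬c: Gödel ¬ of 0.2 = 0 (operand ≠ 0)
((((a ∧ b) ⊃ ¬(¬c ∧ ¬b)) ∧ c) ⊃ ¬c): 0.2 > 0, so result = 0
(c ∨ ((((a ∧ b) ⊃ ¬(¬c ∧ ¬b)) ∧ c) ⊃ ¬c)) = max(0.2, 0) = 0.2
(a ∧ (c ∨ ((((a ∧ b) ⊃ ¬(¬c ∧ ¬b)) ∧ c) ⊃ ¬c))) = min(0.7, 0.2) = 0.2

0.20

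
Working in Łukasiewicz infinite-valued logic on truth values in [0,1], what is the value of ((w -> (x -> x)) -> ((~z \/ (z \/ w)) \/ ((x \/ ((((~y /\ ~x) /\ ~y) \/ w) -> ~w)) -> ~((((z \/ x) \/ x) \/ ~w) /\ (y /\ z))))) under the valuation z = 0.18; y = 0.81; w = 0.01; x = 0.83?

0.82

(x -> x): min(1, 1 − 0.83 + 0.83) = 1
(w -> (x -> x)): min(1, 1 − 0.01 + 1) = 1
~z: Łukasiewicz ¬ gives 1 − 0.18 = 0.82
(z \/ w) = max(0.18, 0.01) = 0.18
(~z \/ (z \/ w)) = max(0.82, 0.18) = 0.82
~y: Łukasiewicz ¬ gives 1 − 0.81 = 0.19
~x: Łukasiewicz ¬ gives 1 − 0.83 = 0.17
(~y /\ ~x) = min(0.19, 0.17) = 0.17
~y: Łukasiewicz ¬ gives 1 − 0.81 = 0.19
((~y /\ ~x) /\ ~y) = min(0.17, 0.19) = 0.17
(((~y /\ ~x) /\ ~y) \/ w) = max(0.17, 0.01) = 0.17
~w: Łukasiewicz ¬ gives 1 − 0.01 = 0.99
((((~y /\ ~x) /\ ~y) \/ w) -> ~w): min(1, 1 − 0.17 + 0.99) = 1
(x \/ ((((~y /\ ~x) /\ ~y) \/ w) -> ~w)) = max(0.83, 1) = 1
(z \/ x) = max(0.18, 0.83) = 0.83
((z \/ x) \/ x) = max(0.83, 0.83) = 0.83
~w: Łukasiewicz ¬ gives 1 − 0.01 = 0.99
(((z \/ x) \/ x) \/ ~w) = max(0.83, 0.99) = 0.99
(y /\ z) = min(0.81, 0.18) = 0.18
((((z \/ x) \/ x) \/ ~w) /\ (y /\ z)) = min(0.99, 0.18) = 0.18
~((((z \/ x) \/ x) \/ ~w) /\ (y /\ z)): Łukasiewicz ¬ gives 1 − 0.18 = 0.82
((x \/ ((((~y /\ ~x) /\ ~y) \/ w) -> ~w)) -> ~((((z \/ x) \/ x) \/ ~w) /\ (y /\ z))): min(1, 1 − 1 + 0.82) = 0.82
((~z \/ (z \/ w)) \/ ((x \/ ((((~y /\ ~x) /\ ~y) \/ w) -> ~w)) -> ~((((z \/ x) \/ x) \/ ~w) /\ (y /\ z)))) = max(0.82, 0.82) = 0.82
((w -> (x -> x)) -> ((~z \/ (z \/ w)) \/ ((x \/ ((((~y /\ ~x) /\ ~y) \/ w) -> ~w)) -> ~((((z \/ x) \/ x) \/ ~w) /\ (y /\ z))))): min(1, 1 − 1 + 0.82) = 0.82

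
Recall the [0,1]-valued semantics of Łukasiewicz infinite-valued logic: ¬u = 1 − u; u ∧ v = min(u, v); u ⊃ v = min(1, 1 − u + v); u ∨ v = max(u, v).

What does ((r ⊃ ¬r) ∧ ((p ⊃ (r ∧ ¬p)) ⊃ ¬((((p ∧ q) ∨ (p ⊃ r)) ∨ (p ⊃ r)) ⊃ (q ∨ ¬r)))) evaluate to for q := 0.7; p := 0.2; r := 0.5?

0.30

¬r: Łukasiewicz ¬ gives 1 − 0.5 = 0.5
(r ⊃ ¬r): min(1, 1 − 0.5 + 0.5) = 1
¬p: Łukasiewicz ¬ gives 1 − 0.2 = 0.8
(r ∧ ¬p) = min(0.5, 0.8) = 0.5
(p ⊃ (r ∧ ¬p)): min(1, 1 − 0.2 + 0.5) = 1
(p ∧ q) = min(0.2, 0.7) = 0.2
(p ⊃ r): min(1, 1 − 0.2 + 0.5) = 1
((p ∧ q) ∨ (p ⊃ r)) = max(0.2, 1) = 1
(p ⊃ r): min(1, 1 − 0.2 + 0.5) = 1
(((p ∧ q) ∨ (p ⊃ r)) ∨ (p ⊃ r)) = max(1, 1) = 1
¬r: Łukasiewicz ¬ gives 1 − 0.5 = 0.5
(q ∨ ¬r) = max(0.7, 0.5) = 0.7
((((p ∧ q) ∨ (p ⊃ r)) ∨ (p ⊃ r)) ⊃ (q ∨ ¬r)): min(1, 1 − 1 + 0.7) = 0.7
¬((((p ∧ q) ∨ (p ⊃ r)) ∨ (p ⊃ r)) ⊃ (q ∨ ¬r)): Łukasiewicz ¬ gives 1 − 0.7 = 0.3
((p ⊃ (r ∧ ¬p)) ⊃ ¬((((p ∧ q) ∨ (p ⊃ r)) ∨ (p ⊃ r)) ⊃ (q ∨ ¬r))): min(1, 1 − 1 + 0.3) = 0.3
((r ⊃ ¬r) ∧ ((p ⊃ (r ∧ ¬p)) ⊃ ¬((((p ∧ q) ∨ (p ⊃ r)) ∨ (p ⊃ r)) ⊃ (q ∨ ¬r)))) = min(1, 0.3) = 0.3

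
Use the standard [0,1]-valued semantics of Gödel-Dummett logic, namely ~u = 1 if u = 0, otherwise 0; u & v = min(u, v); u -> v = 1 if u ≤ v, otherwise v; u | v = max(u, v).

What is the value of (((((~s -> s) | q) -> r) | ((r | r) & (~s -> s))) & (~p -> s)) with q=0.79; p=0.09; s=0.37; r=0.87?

0.87

~s: Gödel ¬ of 0.37 = 0 (operand ≠ 0)
(~s -> s): 0 ≤ 0.37, so result = 1
((~s -> s) | q) = max(1, 0.79) = 1
(((~s -> s) | q) -> r): 1 > 0.87, so result = 0.87
(r | r) = max(0.87, 0.87) = 0.87
~s: Gödel ¬ of 0.37 = 0 (operand ≠ 0)
(~s -> s): 0 ≤ 0.37, so result = 1
((r | r) & (~s -> s)) = min(0.87, 1) = 0.87
((((~s -> s) | q) -> r) | ((r | r) & (~s -> s))) = max(0.87, 0.87) = 0.87
~p: Gödel ¬ of 0.09 = 0 (operand ≠ 0)
(~p -> s): 0 ≤ 0.37, so result = 1
(((((~s -> s) | q) -> r) | ((r | r) & (~s -> s))) & (~p -> s)) = min(0.87, 1) = 0.87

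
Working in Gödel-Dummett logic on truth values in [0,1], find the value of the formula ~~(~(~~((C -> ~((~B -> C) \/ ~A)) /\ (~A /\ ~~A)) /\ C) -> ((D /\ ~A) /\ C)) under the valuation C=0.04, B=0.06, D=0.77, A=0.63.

0.00

~B: Gödel ¬ of 0.06 = 0 (operand ≠ 0)
(~B -> C): 0 ≤ 0.04, so result = 1
~A: Gödel ¬ of 0.63 = 0 (operand ≠ 0)
((~B -> C) \/ ~A) = max(1, 0) = 1
~((~B -> C) \/ ~A): Gödel ¬ of 1 = 0 (operand ≠ 0)
(C -> ~((~B -> C) \/ ~A)): 0.04 > 0, so result = 0
~A: Gödel ¬ of 0.63 = 0 (operand ≠ 0)
~A: Gödel ¬ of 0.63 = 0 (operand ≠ 0)
~~A: Gödel ¬ of 0 = 1 (operand is 0)
(~A /\ ~~A) = min(0, 1) = 0
((C -> ~((~B -> C) \/ ~A)) /\ (~A /\ ~~A)) = min(0, 0) = 0
~((C -> ~((~B -> C) \/ ~A)) /\ (~A /\ ~~A)): Gödel ¬ of 0 = 1 (operand is 0)
~~((C -> ~((~B -> C) \/ ~A)) /\ (~A /\ ~~A)): Gödel ¬ of 1 = 0 (operand ≠ 0)
(~~((C -> ~((~B -> C) \/ ~A)) /\ (~A /\ ~~A)) /\ C) = min(0, 0.04) = 0
~(~~((C -> ~((~B -> C) \/ ~A)) /\ (~A /\ ~~A)) /\ C): Gödel ¬ of 0 = 1 (operand is 0)
~A: Gödel ¬ of 0.63 = 0 (operand ≠ 0)
(D /\ ~A) = min(0.77, 0) = 0
((D /\ ~A) /\ C) = min(0, 0.04) = 0
(~(~~((C -> ~((~B -> C) \/ ~A)) /\ (~A /\ ~~A)) /\ C) -> ((D /\ ~A) /\ C)): 1 > 0, so result = 0
~(~(~~((C -> ~((~B -> C) \/ ~A)) /\ (~A /\ ~~A)) /\ C) -> ((D /\ ~A) /\ C)): Gödel ¬ of 0 = 1 (operand is 0)
~~(~(~~((C -> ~((~B -> C) \/ ~A)) /\ (~A /\ ~~A)) /\ C) -> ((D /\ ~A) /\ C)): Gödel ¬ of 1 = 0 (operand ≠ 0)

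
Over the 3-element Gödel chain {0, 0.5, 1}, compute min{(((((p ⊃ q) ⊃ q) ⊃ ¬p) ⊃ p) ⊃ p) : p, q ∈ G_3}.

0.50

The minimum is attained at p = 0.5, q = 0:
  (p ⊃ q): 0.5 > 0, so result = 0
  ((p ⊃ q) ⊃ q): 0 ≤ 0, so result = 1
  ¬p: Gödel ¬ of 0.5 = 0 (operand ≠ 0)
  (((p ⊃ q) ⊃ q) ⊃ ¬p): 1 > 0, so result = 0
  ((((p ⊃ q) ⊃ q) ⊃ ¬p) ⊃ p): 0 ≤ 0.5, so result = 1
  (((((p ⊃ q) ⊃ q) ⊃ ¬p) ⊃ p) ⊃ p): 1 > 0.5, so result = 0.5
Checking all 9 assignments confirms none give a value below 0.50.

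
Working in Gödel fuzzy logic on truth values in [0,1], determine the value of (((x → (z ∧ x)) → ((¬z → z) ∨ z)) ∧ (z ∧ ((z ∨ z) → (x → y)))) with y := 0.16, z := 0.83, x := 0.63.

(z ∧ x) = min(0.83, 0.63) = 0.63
(x → (z ∧ x)): 0.63 ≤ 0.63, so result = 1
¬z: Gödel ¬ of 0.83 = 0 (operand ≠ 0)
(¬z → z): 0 ≤ 0.83, so result = 1
((¬z → z) ∨ z) = max(1, 0.83) = 1
((x → (z ∧ x)) → ((¬z → z) ∨ z)): 1 ≤ 1, so result = 1
(z ∨ z) = max(0.83, 0.83) = 0.83
(x → y): 0.63 > 0.16, so result = 0.16
((z ∨ z) → (x → y)): 0.83 > 0.16, so result = 0.16
(z ∧ ((z ∨ z) → (x → y))) = min(0.83, 0.16) = 0.16
(((x → (z ∧ x)) → ((¬z → z) ∨ z)) ∧ (z ∧ ((z ∨ z) → (x → y)))) = min(1, 0.16) = 0.16

0.16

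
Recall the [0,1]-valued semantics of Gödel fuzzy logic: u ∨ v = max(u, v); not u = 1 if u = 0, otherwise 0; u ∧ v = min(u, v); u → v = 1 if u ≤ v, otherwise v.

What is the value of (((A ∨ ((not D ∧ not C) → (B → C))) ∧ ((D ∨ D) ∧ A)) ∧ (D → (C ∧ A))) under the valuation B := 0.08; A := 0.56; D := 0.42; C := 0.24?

not D: Gödel ¬ of 0.42 = 0 (operand ≠ 0)
not C: Gödel ¬ of 0.24 = 0 (operand ≠ 0)
(not D ∧ not C) = min(0, 0) = 0
(B → C): 0.08 ≤ 0.24, so result = 1
((not D ∧ not C) → (B → C)): 0 ≤ 1, so result = 1
(A ∨ ((not D ∧ not C) → (B → C))) = max(0.56, 1) = 1
(D ∨ D) = max(0.42, 0.42) = 0.42
((D ∨ D) ∧ A) = min(0.42, 0.56) = 0.42
((A ∨ ((not D ∧ not C) → (B → C))) ∧ ((D ∨ D) ∧ A)) = min(1, 0.42) = 0.42
(C ∧ A) = min(0.24, 0.56) = 0.24
(D → (C ∧ A)): 0.42 > 0.24, so result = 0.24
(((A ∨ ((not D ∧ not C) → (B → C))) ∧ ((D ∨ D) ∧ A)) ∧ (D → (C ∧ A))) = min(0.42, 0.24) = 0.24

0.24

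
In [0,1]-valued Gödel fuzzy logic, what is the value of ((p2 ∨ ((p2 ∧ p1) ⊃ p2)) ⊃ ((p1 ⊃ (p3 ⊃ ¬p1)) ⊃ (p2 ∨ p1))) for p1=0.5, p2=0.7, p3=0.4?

(p2 ∧ p1) = min(0.7, 0.5) = 0.5
((p2 ∧ p1) ⊃ p2): 0.5 ≤ 0.7, so result = 1
(p2 ∨ ((p2 ∧ p1) ⊃ p2)) = max(0.7, 1) = 1
¬p1: Gödel ¬ of 0.5 = 0 (operand ≠ 0)
(p3 ⊃ ¬p1): 0.4 > 0, so result = 0
(p1 ⊃ (p3 ⊃ ¬p1)): 0.5 > 0, so result = 0
(p2 ∨ p1) = max(0.7, 0.5) = 0.7
((p1 ⊃ (p3 ⊃ ¬p1)) ⊃ (p2 ∨ p1)): 0 ≤ 0.7, so result = 1
((p2 ∨ ((p2 ∧ p1) ⊃ p2)) ⊃ ((p1 ⊃ (p3 ⊃ ¬p1)) ⊃ (p2 ∨ p1))): 1 ≤ 1, so result = 1

1.00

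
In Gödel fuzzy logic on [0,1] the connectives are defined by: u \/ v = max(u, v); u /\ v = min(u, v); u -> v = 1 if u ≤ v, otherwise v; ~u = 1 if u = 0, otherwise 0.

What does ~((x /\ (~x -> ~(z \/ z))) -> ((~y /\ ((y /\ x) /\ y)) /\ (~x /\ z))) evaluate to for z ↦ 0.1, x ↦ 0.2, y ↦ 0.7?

~x: Gödel ¬ of 0.2 = 0 (operand ≠ 0)
(z \/ z) = max(0.1, 0.1) = 0.1
~(z \/ z): Gödel ¬ of 0.1 = 0 (operand ≠ 0)
(~x -> ~(z \/ z)): 0 ≤ 0, so result = 1
(x /\ (~x -> ~(z \/ z))) = min(0.2, 1) = 0.2
~y: Gödel ¬ of 0.7 = 0 (operand ≠ 0)
(y /\ x) = min(0.7, 0.2) = 0.2
((y /\ x) /\ y) = min(0.2, 0.7) = 0.2
(~y /\ ((y /\ x) /\ y)) = min(0, 0.2) = 0
~x: Gödel ¬ of 0.2 = 0 (operand ≠ 0)
(~x /\ z) = min(0, 0.1) = 0
((~y /\ ((y /\ x) /\ y)) /\ (~x /\ z)) = min(0, 0) = 0
((x /\ (~x -> ~(z \/ z))) -> ((~y /\ ((y /\ x) /\ y)) /\ (~x /\ z))): 0.2 > 0, so result = 0
~((x /\ (~x -> ~(z \/ z))) -> ((~y /\ ((y /\ x) /\ y)) /\ (~x /\ z))): Gödel ¬ of 0 = 1 (operand is 0)

1.00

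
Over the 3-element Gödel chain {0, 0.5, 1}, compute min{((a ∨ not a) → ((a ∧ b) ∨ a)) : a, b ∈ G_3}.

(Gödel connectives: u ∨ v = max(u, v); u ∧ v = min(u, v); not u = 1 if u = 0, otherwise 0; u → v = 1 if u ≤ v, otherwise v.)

The minimum is attained at a = 0, b = 0:
  not a: Gödel ¬ of 0 = 1 (operand is 0)
  (a ∨ not a) = max(0, 1) = 1
  (a ∧ b) = min(0, 0) = 0
  ((a ∧ b) ∨ a) = max(0, 0) = 0
  ((a ∨ not a) → ((a ∧ b) ∨ a)): 1 > 0, so result = 0
Checking all 9 assignments confirms none give a value below 0.00.

0.00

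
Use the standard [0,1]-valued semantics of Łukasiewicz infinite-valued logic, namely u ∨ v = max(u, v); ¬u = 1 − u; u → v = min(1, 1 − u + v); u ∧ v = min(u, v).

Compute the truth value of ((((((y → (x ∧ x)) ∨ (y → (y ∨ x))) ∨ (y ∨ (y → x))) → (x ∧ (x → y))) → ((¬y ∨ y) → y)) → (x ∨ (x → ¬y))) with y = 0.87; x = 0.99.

0.99

(x ∧ x) = min(0.99, 0.99) = 0.99
(y → (x ∧ x)): min(1, 1 − 0.87 + 0.99) = 1
(y ∨ x) = max(0.87, 0.99) = 0.99
(y → (y ∨ x)): min(1, 1 − 0.87 + 0.99) = 1
((y → (x ∧ x)) ∨ (y → (y ∨ x))) = max(1, 1) = 1
(y → x): min(1, 1 − 0.87 + 0.99) = 1
(y ∨ (y → x)) = max(0.87, 1) = 1
(((y → (x ∧ x)) ∨ (y → (y ∨ x))) ∨ (y ∨ (y → x))) = max(1, 1) = 1
(x → y): min(1, 1 − 0.99 + 0.87) = 0.88
(x ∧ (x → y)) = min(0.99, 0.88) = 0.88
((((y → (x ∧ x)) ∨ (y → (y ∨ x))) ∨ (y ∨ (y → x))) → (x ∧ (x → y))): min(1, 1 − 1 + 0.88) = 0.88
¬y: Łukasiewicz ¬ gives 1 − 0.87 = 0.13
(¬y ∨ y) = max(0.13, 0.87) = 0.87
((¬y ∨ y) → y): min(1, 1 − 0.87 + 0.87) = 1
(((((y → (x ∧ x)) ∨ (y → (y ∨ x))) ∨ (y ∨ (y → x))) → (x ∧ (x → y))) → ((¬y ∨ y) → y)): min(1, 1 − 0.88 + 1) = 1
¬y: Łukasiewicz ¬ gives 1 − 0.87 = 0.13
(x → ¬y): min(1, 1 − 0.99 + 0.13) = 0.14
(x ∨ (x → ¬y)) = max(0.99, 0.14) = 0.99
((((((y → (x ∧ x)) ∨ (y → (y ∨ x))) ∨ (y ∨ (y → x))) → (x ∧ (x → y))) → ((¬y ∨ y) → y)) → (x ∨ (x → ¬y))): min(1, 1 − 1 + 0.99) = 0.99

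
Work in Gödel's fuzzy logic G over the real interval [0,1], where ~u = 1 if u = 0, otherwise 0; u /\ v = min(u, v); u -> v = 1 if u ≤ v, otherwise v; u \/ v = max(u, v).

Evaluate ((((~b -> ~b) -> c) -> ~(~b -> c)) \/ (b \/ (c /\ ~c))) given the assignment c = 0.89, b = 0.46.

0.46

~b: Gödel ¬ of 0.46 = 0 (operand ≠ 0)
~b: Gödel ¬ of 0.46 = 0 (operand ≠ 0)
(~b -> ~b): 0 ≤ 0, so result = 1
((~b -> ~b) -> c): 1 > 0.89, so result = 0.89
~b: Gödel ¬ of 0.46 = 0 (operand ≠ 0)
(~b -> c): 0 ≤ 0.89, so result = 1
~(~b -> c): Gödel ¬ of 1 = 0 (operand ≠ 0)
(((~b -> ~b) -> c) -> ~(~b -> c)): 0.89 > 0, so result = 0
~c: Gödel ¬ of 0.89 = 0 (operand ≠ 0)
(c /\ ~c) = min(0.89, 0) = 0
(b \/ (c /\ ~c)) = max(0.46, 0) = 0.46
((((~b -> ~b) -> c) -> ~(~b -> c)) \/ (b \/ (c /\ ~c))) = max(0, 0.46) = 0.46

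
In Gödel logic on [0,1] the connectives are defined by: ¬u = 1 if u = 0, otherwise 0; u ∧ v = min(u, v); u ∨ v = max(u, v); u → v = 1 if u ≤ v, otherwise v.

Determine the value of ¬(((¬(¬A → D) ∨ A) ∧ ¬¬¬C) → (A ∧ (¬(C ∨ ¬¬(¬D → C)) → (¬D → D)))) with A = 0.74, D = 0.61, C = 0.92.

0.00

¬A: Gödel ¬ of 0.74 = 0 (operand ≠ 0)
(¬A → D): 0 ≤ 0.61, so result = 1
¬(¬A → D): Gödel ¬ of 1 = 0 (operand ≠ 0)
(¬(¬A → D) ∨ A) = max(0, 0.74) = 0.74
¬C: Gödel ¬ of 0.92 = 0 (operand ≠ 0)
¬¬C: Gödel ¬ of 0 = 1 (operand is 0)
¬¬¬C: Gödel ¬ of 1 = 0 (operand ≠ 0)
((¬(¬A → D) ∨ A) ∧ ¬¬¬C) = min(0.74, 0) = 0
¬D: Gödel ¬ of 0.61 = 0 (operand ≠ 0)
(¬D → C): 0 ≤ 0.92, so result = 1
¬(¬D → C): Gödel ¬ of 1 = 0 (operand ≠ 0)
¬¬(¬D → C): Gödel ¬ of 0 = 1 (operand is 0)
(C ∨ ¬¬(¬D → C)) = max(0.92, 1) = 1
¬(C ∨ ¬¬(¬D → C)): Gödel ¬ of 1 = 0 (operand ≠ 0)
¬D: Gödel ¬ of 0.61 = 0 (operand ≠ 0)
(¬D → D): 0 ≤ 0.61, so result = 1
(¬(C ∨ ¬¬(¬D → C)) → (¬D → D)): 0 ≤ 1, so result = 1
(A ∧ (¬(C ∨ ¬¬(¬D → C)) → (¬D → D))) = min(0.74, 1) = 0.74
(((¬(¬A → D) ∨ A) ∧ ¬¬¬C) → (A ∧ (¬(C ∨ ¬¬(¬D → C)) → (¬D → D)))): 0 ≤ 0.74, so result = 1
¬(((¬(¬A → D) ∨ A) ∧ ¬¬¬C) → (A ∧ (¬(C ∨ ¬¬(¬D → C)) → (¬D → D)))): Gödel ¬ of 1 = 0 (operand ≠ 0)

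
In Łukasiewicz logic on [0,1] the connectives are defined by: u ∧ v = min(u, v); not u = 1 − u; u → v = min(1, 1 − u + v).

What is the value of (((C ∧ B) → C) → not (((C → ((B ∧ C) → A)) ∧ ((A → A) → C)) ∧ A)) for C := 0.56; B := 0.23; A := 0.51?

0.49

(C ∧ B) = min(0.56, 0.23) = 0.23
((C ∧ B) → C): min(1, 1 − 0.23 + 0.56) = 1
(B ∧ C) = min(0.23, 0.56) = 0.23
((B ∧ C) → A): min(1, 1 − 0.23 + 0.51) = 1
(C → ((B ∧ C) → A)): min(1, 1 − 0.56 + 1) = 1
(A → A): min(1, 1 − 0.51 + 0.51) = 1
((A → A) → C): min(1, 1 − 1 + 0.56) = 0.56
((C → ((B ∧ C) → A)) ∧ ((A → A) → C)) = min(1, 0.56) = 0.56
(((C → ((B ∧ C) → A)) ∧ ((A → A) → C)) ∧ A) = min(0.56, 0.51) = 0.51
not (((C → ((B ∧ C) → A)) ∧ ((A → A) → C)) ∧ A): Łukasiewicz ¬ gives 1 − 0.51 = 0.49
(((C ∧ B) → C) → not (((C → ((B ∧ C) → A)) ∧ ((A → A) → C)) ∧ A)): min(1, 1 − 1 + 0.49) = 0.49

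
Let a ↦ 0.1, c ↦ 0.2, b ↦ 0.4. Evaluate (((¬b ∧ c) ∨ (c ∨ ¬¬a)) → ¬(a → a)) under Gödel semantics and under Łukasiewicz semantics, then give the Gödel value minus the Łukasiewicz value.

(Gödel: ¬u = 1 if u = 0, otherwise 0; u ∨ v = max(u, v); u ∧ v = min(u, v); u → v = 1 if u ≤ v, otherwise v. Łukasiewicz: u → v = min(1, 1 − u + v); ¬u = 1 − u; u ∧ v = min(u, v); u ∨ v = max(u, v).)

-0.80

Gödel evaluation:
  ¬b: Gödel ¬ of 0.4 = 0 (operand ≠ 0)
  (¬b ∧ c) = min(0, 0.2) = 0
  ¬a: Gödel ¬ of 0.1 = 0 (operand ≠ 0)
  ¬¬a: Gödel ¬ of 0 = 1 (operand is 0)
  (c ∨ ¬¬a) = max(0.2, 1) = 1
  ((¬b ∧ c) ∨ (c ∨ ¬¬a)) = max(0, 1) = 1
  (a → a): 0.1 ≤ 0.1, so result = 1
  ¬(a → a): Gödel ¬ of 1 = 0 (operand ≠ 0)
  (((¬b ∧ c) ∨ (c ∨ ¬¬a)) → ¬(a → a)): 1 > 0, so result = 0
  Gödel value = 0
Łukasiewicz evaluation:
  ¬b: Łukasiewicz ¬ gives 1 − 0.4 = 0.6
  (¬b ∧ c) = min(0.6, 0.2) = 0.2
  ¬a: Łukasiewicz ¬ gives 1 − 0.1 = 0.9
  ¬¬a: Łukasiewicz ¬ gives 1 − 0.9 = 0.1
  (c ∨ ¬¬a) = max(0.2, 0.1) = 0.2
  ((¬b ∧ c) ∨ (c ∨ ¬¬a)) = max(0.2, 0.2) = 0.2
  (a → a): min(1, 1 − 0.1 + 0.1) = 1
  ¬(a → a): Łukasiewicz ¬ gives 1 − 1 = 0
  (((¬b ∧ c) ∨ (c ∨ ¬¬a)) → ¬(a → a)): min(1, 1 − 0.2 + 0) = 0.8
  Łukasiewicz value = 0.8
Difference: 0 − 0.8 = -0.80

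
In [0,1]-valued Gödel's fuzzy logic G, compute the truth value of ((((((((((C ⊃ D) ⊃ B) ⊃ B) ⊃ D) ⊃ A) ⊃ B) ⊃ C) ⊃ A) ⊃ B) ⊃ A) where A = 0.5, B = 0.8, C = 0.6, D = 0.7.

(C ⊃ D): 0.6 ≤ 0.7, so result = 1
((C ⊃ D) ⊃ B): 1 > 0.8, so result = 0.8
(((C ⊃ D) ⊃ B) ⊃ B): 0.8 ≤ 0.8, so result = 1
((((C ⊃ D) ⊃ B) ⊃ B) ⊃ D): 1 > 0.7, so result = 0.7
(((((C ⊃ D) ⊃ B) ⊃ B) ⊃ D) ⊃ A): 0.7 > 0.5, so result = 0.5
((((((C ⊃ D) ⊃ B) ⊃ B) ⊃ D) ⊃ A) ⊃ B): 0.5 ≤ 0.8, so result = 1
(((((((C ⊃ D) ⊃ B) ⊃ B) ⊃ D) ⊃ A) ⊃ B) ⊃ C): 1 > 0.6, so result = 0.6
((((((((C ⊃ D) ⊃ B) ⊃ B) ⊃ D) ⊃ A) ⊃ B) ⊃ C) ⊃ A): 0.6 > 0.5, so result = 0.5
(((((((((C ⊃ D) ⊃ B) ⊃ B) ⊃ D) ⊃ A) ⊃ B) ⊃ C) ⊃ A) ⊃ B): 0.5 ≤ 0.8, so result = 1
((((((((((C ⊃ D) ⊃ B) ⊃ B) ⊃ D) ⊃ A) ⊃ B) ⊃ C) ⊃ A) ⊃ B) ⊃ A): 1 > 0.5, so result = 0.5

0.50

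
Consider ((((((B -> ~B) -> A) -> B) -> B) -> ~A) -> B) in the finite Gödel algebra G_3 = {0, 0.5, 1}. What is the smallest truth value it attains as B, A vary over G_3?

The minimum is attained at B = 0, A = 0:
  ~B: Gödel ¬ of 0 = 1 (operand is 0)
  (B -> ~B): 0 ≤ 1, so result = 1
  ((B -> ~B) -> A): 1 > 0, so result = 0
  (((B -> ~B) -> A) -> B): 0 ≤ 0, so result = 1
  ((((B -> ~B) -> A) -> B) -> B): 1 > 0, so result = 0
  ~A: Gödel ¬ of 0 = 1 (operand is 0)
  (((((B -> ~B) -> A) -> B) -> B) -> ~A): 0 ≤ 1, so result = 1
  ((((((B -> ~B) -> A) -> B) -> B) -> ~A) -> B): 1 > 0, so result = 0
Checking all 9 assignments confirms none give a value below 0.00.

0.00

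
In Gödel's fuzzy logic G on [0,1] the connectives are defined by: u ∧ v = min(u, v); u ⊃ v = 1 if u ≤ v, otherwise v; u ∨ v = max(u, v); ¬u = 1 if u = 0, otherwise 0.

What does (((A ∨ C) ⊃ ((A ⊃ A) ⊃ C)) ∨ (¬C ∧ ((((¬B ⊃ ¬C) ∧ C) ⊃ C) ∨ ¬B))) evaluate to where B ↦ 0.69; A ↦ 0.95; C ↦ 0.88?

0.88

(A ∨ C) = max(0.95, 0.88) = 0.95
(A ⊃ A): 0.95 ≤ 0.95, so result = 1
((A ⊃ A) ⊃ C): 1 > 0.88, so result = 0.88
((A ∨ C) ⊃ ((A ⊃ A) ⊃ C)): 0.95 > 0.88, so result = 0.88
¬C: Gödel ¬ of 0.88 = 0 (operand ≠ 0)
¬B: Gödel ¬ of 0.69 = 0 (operand ≠ 0)
¬C: Gödel ¬ of 0.88 = 0 (operand ≠ 0)
(¬B ⊃ ¬C): 0 ≤ 0, so result = 1
((¬B ⊃ ¬C) ∧ C) = min(1, 0.88) = 0.88
(((¬B ⊃ ¬C) ∧ C) ⊃ C): 0.88 ≤ 0.88, so result = 1
¬B: Gödel ¬ of 0.69 = 0 (operand ≠ 0)
((((¬B ⊃ ¬C) ∧ C) ⊃ C) ∨ ¬B) = max(1, 0) = 1
(¬C ∧ ((((¬B ⊃ ¬C) ∧ C) ⊃ C) ∨ ¬B)) = min(0, 1) = 0
(((A ∨ C) ⊃ ((A ⊃ A) ⊃ C)) ∨ (¬C ∧ ((((¬B ⊃ ¬C) ∧ C) ⊃ C) ∨ ¬B))) = max(0.88, 0) = 0.88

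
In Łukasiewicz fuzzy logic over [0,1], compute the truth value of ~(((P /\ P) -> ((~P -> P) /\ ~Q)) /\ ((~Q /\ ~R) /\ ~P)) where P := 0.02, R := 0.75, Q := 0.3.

0.75

(P /\ P) = min(0.02, 0.02) = 0.02
~P: Łukasiewicz ¬ gives 1 − 0.02 = 0.98
(~P -> P): min(1, 1 − 0.98 + 0.02) = 0.04
~Q: Łukasiewicz ¬ gives 1 − 0.3 = 0.7
((~P -> P) /\ ~Q) = min(0.04, 0.7) = 0.04
((P /\ P) -> ((~P -> P) /\ ~Q)): min(1, 1 − 0.02 + 0.04) = 1
~Q: Łukasiewicz ¬ gives 1 − 0.3 = 0.7
~R: Łukasiewicz ¬ gives 1 − 0.75 = 0.25
(~Q /\ ~R) = min(0.7, 0.25) = 0.25
~P: Łukasiewicz ¬ gives 1 − 0.02 = 0.98
((~Q /\ ~R) /\ ~P) = min(0.25, 0.98) = 0.25
(((P /\ P) -> ((~P -> P) /\ ~Q)) /\ ((~Q /\ ~R) /\ ~P)) = min(1, 0.25) = 0.25
~(((P /\ P) -> ((~P -> P) /\ ~Q)) /\ ((~Q /\ ~R) /\ ~P)): Łukasiewicz ¬ gives 1 − 0.25 = 0.75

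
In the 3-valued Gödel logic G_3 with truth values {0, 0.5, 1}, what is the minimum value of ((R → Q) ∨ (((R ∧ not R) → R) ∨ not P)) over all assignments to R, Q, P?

1.00

Every assignment gives 1. For instance at R = 0, Q = 0, P = 0:
  (R → Q): 0 ≤ 0, so result = 1
  not R: Gödel ¬ of 0 = 1 (operand is 0)
  (R ∧ not R) = min(0, 1) = 0
  ((R ∧ not R) → R): 0 ≤ 0, so result = 1
  not P: Gödel ¬ of 0 = 1 (operand is 0)
  (((R ∧ not R) → R) ∨ not P) = max(1, 1) = 1
  ((R → Q) ∨ (((R ∧ not R) → R) ∨ not P)) = max(1, 1) = 1
All 27 assignments give value 1 — the formula is a G_3-tautology.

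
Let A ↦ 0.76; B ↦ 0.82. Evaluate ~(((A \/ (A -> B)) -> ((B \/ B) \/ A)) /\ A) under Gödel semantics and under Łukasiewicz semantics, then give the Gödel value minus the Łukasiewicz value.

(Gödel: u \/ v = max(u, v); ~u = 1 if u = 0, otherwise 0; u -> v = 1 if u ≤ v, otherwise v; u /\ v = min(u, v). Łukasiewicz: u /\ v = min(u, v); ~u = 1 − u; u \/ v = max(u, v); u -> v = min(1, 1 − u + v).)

Gödel evaluation:
  (A -> B): 0.76 ≤ 0.82, so result = 1
  (A \/ (A -> B)) = max(0.76, 1) = 1
  (B \/ B) = max(0.82, 0.82) = 0.82
  ((B \/ B) \/ A) = max(0.82, 0.76) = 0.82
  ((A \/ (A -> B)) -> ((B \/ B) \/ A)): 1 > 0.82, so result = 0.82
  (((A \/ (A -> B)) -> ((B \/ B) \/ A)) /\ A) = min(0.82, 0.76) = 0.76
  ~(((A \/ (A -> B)) -> ((B \/ B) \/ A)) /\ A): Gödel ¬ of 0.76 = 0 (operand ≠ 0)
  Gödel value = 0
Łukasiewicz evaluation:
  (A -> B): min(1, 1 − 0.76 + 0.82) = 1
  (A \/ (A -> B)) = max(0.76, 1) = 1
  (B \/ B) = max(0.82, 0.82) = 0.82
  ((B \/ B) \/ A) = max(0.82, 0.76) = 0.82
  ((A \/ (A -> B)) -> ((B \/ B) \/ A)): min(1, 1 − 1 + 0.82) = 0.82
  (((A \/ (A -> B)) -> ((B \/ B) \/ A)) /\ A) = min(0.82, 0.76) = 0.76
  ~(((A \/ (A -> B)) -> ((B \/ B) \/ A)) /\ A): Łukasiewicz ¬ gives 1 − 0.76 = 0.24
  Łukasiewicz value = 0.24
Difference: 0 − 0.24 = -0.24

-0.24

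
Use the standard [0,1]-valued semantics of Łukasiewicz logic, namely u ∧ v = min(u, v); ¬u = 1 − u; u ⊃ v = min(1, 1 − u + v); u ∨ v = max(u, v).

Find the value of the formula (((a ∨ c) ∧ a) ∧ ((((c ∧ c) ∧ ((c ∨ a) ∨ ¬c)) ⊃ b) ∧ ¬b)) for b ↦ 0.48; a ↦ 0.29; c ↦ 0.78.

0.29

(a ∨ c) = max(0.29, 0.78) = 0.78
((a ∨ c) ∧ a) = min(0.78, 0.29) = 0.29
(c ∧ c) = min(0.78, 0.78) = 0.78
(c ∨ a) = max(0.78, 0.29) = 0.78
¬c: Łukasiewicz ¬ gives 1 − 0.78 = 0.22
((c ∨ a) ∨ ¬c) = max(0.78, 0.22) = 0.78
((c ∧ c) ∧ ((c ∨ a) ∨ ¬c)) = min(0.78, 0.78) = 0.78
(((c ∧ c) ∧ ((c ∨ a) ∨ ¬c)) ⊃ b): min(1, 1 − 0.78 + 0.48) = 0.7
¬b: Łukasiewicz ¬ gives 1 − 0.48 = 0.52
((((c ∧ c) ∧ ((c ∨ a) ∨ ¬c)) ⊃ b) ∧ ¬b) = min(0.7, 0.52) = 0.52
(((a ∨ c) ∧ a) ∧ ((((c ∧ c) ∧ ((c ∨ a) ∨ ¬c)) ⊃ b) ∧ ¬b)) = min(0.29, 0.52) = 0.29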